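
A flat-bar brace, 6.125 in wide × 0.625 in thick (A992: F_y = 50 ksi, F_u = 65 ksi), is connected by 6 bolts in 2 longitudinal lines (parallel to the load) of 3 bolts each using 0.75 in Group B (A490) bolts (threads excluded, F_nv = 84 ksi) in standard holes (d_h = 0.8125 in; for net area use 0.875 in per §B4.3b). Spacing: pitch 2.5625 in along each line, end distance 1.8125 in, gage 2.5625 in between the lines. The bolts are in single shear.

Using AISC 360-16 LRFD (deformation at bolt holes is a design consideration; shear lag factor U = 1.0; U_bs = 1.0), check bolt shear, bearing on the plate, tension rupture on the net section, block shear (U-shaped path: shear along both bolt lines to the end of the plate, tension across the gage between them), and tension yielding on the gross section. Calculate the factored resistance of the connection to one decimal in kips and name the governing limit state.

Bolt shear: A_b = π(0.75)²/4 = 0.44179 in². φR_n = 0.75 × 84 × 0.44179 × 6 × 1 = 167.0 kips.
Bearing (0.625 in plate, F_u = 65 ksi): end bolts L_c = 1.8125 − 0.8125/2 = 1.40625, R_n = min(1.2×1.40625×0.625×65, 2.4×0.75×0.625×65) = 68.555 kips/bolt; interior L_c = 2.5625 − 0.8125 = 1.75, R_n = 73.125 kips/bolt. φR_n = 0.75 × (2×68.555 + 4×73.125) = 322.2 kips.
Tension rupture (net): A_n = (6.125 − 2×0.875)×0.625 = 2.7344 in² (U = 1.0, A_e = A_n). φR_n = 0.75 × 65 × 2.7344 = 133.3 kips.
Block shear: shear path 2×[1.8125+2×2.5625] = 2×6.9375 in, A_gv = 8.6719, A_nv = 2×(6.9375 − 2.5×0.875)×0.625 = 5.9375 in²; tension across gage: (2.5625 − 1×0.875)×0.625 = 1.0547 in². R_n = min(0.6×65×5.9375, 0.6×50×8.6719) + 1.0×65×1.0547 = min(231.56, 260.16) + 68.556 = 300.12 kips. φR_n = 0.75 × 300.12 = 225.1 kips.
Tension yield (gross): A_g = 6.125×0.625 = 3.8281 in². φR_n = 0.90 × 50 × 3.8281 = 172.3 kips.
Governing: min(167.0, 322.2, 133.3, 225.1, 172.3) = 133.3 kips → net-section rupture.

133.3 kips (net-section rupture governs)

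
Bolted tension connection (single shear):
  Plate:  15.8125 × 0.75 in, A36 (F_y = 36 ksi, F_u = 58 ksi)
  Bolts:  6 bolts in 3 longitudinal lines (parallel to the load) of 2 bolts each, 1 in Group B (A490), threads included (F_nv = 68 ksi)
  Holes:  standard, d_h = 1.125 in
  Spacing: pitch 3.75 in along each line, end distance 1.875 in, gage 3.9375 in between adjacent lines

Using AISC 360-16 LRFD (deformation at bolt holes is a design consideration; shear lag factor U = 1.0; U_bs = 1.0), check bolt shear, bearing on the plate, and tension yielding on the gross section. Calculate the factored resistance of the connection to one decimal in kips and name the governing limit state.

Bolt shear: A_b = π(1)²/4 = 0.7854 in². φR_n = 0.75 × 68 × 0.7854 × 6 × 1 = 240.3 kips.
Bearing (0.75 in plate, F_u = 58 ksi): end bolts L_c = 1.875 − 1.125/2 = 1.3125, R_n = min(1.2×1.3125×0.75×58, 2.4×1×0.75×58) = 68.513 kips/bolt; interior L_c = 3.75 − 1.125 = 2.625, R_n = 104.4 kips/bolt. φR_n = 0.75 × (3×68.513 + 3×104.4) = 389.1 kips.
Tension yield (gross): A_g = 15.8125×0.75 = 11.859 in². φR_n = 0.90 × 36 × 11.859 = 384.2 kips.
Governing: min(240.3, 389.1, 384.2) = 240.3 kips → bolt shear.

240.3 kips (bolt shear governs)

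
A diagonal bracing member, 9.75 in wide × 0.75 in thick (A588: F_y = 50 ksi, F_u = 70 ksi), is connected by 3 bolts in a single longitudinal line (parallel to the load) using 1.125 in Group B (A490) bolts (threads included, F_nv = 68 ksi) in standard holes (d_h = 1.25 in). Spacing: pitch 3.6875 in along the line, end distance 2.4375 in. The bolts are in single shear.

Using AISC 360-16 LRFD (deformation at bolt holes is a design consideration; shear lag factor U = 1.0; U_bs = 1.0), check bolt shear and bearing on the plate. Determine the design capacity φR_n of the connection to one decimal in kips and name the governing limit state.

152.1 kips (bolt shear governs)

Bolt shear: A_b = π(1.125)²/4 = 0.99402 in². φR_n = 0.75 × 68 × 0.99402 × 3 × 1 = 152.1 kips.
Bearing (0.75 in plate, F_u = 70 ksi): end bolts L_c = 2.4375 − 1.25/2 = 1.8125, R_n = min(1.2×1.8125×0.75×70, 2.4×1.125×0.75×70) = 114.19 kips/bolt; interior L_c = 3.6875 − 1.25 = 2.4375, R_n = 141.75 kips/bolt. φR_n = 0.75 × (1×114.19 + 2×141.75) = 298.3 kips.
Governing: min(152.1, 298.3) = 152.1 kips → bolt shear.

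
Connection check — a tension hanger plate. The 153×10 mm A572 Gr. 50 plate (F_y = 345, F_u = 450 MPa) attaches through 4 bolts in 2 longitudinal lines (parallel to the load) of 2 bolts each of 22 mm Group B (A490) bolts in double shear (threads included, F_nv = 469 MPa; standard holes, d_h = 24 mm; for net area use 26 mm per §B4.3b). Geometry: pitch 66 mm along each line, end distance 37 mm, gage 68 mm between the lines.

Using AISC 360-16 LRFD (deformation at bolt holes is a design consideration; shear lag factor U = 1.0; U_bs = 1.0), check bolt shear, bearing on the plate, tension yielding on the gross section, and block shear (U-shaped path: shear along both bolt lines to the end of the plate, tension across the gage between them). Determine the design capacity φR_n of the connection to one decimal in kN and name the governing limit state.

401.0 kN (block shear governs)

Bolt shear: A_b = π(22)²/4 = 380.13 mm². φR_n = 0.75 × 469 × 380.13 × 4 × 2 = 1069.7 kN.
Bearing (10 mm plate, F_u = 450 MPa): end bolts L_c = 37 − 24/2 = 25, R_n = min(1.2×25×10×450, 2.4×22×10×450) = 135 kN/bolt; interior L_c = 66 − 24 = 42, R_n = 226.8 kN/bolt. φR_n = 0.75 × (2×135 + 2×226.8) = 542.7 kN.
Tension yield (gross): A_g = 153×10 = 1530 mm². φR_n = 0.90 × 345 × 1530 = 475.1 kN.
Block shear: shear path 2×[37+1×66] = 2×103 mm, A_gv = 2060, A_nv = 2×(103 − 1.5×26)×10 = 1280 mm²; tension across gage: (68 − 1×26)×10 = 420 mm². R_n = min(0.6×450×1280, 0.6×345×2060) + 1.0×450×420 = min(345.6, 426.42) + 189 = 534.6 kN. φR_n = 0.75 × 534.6 = 401.0 kN.
Governing: min(1069.7, 542.7, 475.1, 401.0) = 401.0 kN → block shear.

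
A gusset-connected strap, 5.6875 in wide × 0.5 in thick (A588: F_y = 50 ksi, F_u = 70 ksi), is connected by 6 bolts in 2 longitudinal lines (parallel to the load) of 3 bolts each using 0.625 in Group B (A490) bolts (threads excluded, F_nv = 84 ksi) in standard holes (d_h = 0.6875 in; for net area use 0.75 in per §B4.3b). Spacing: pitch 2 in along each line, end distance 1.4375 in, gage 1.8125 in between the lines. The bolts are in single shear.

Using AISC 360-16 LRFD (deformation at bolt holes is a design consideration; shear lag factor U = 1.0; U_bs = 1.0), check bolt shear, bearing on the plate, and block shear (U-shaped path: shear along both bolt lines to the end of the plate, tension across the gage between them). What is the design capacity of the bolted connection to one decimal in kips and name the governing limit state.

Bolt shear: A_b = π(0.625)²/4 = 0.3068 in². φR_n = 0.75 × 84 × 0.3068 × 6 × 1 = 116.0 kips.
Bearing (0.5 in plate, F_u = 70 ksi): end bolts L_c = 1.4375 − 0.6875/2 = 1.09375, R_n = min(1.2×1.09375×0.5×70, 2.4×0.625×0.5×70) = 45.938 kips/bolt; interior L_c = 2 − 0.6875 = 1.3125, R_n = 52.5 kips/bolt. φR_n = 0.75 × (2×45.938 + 4×52.5) = 226.4 kips.
Block shear: shear path 2×[1.4375+2×2] = 2×5.4375 in, A_gv = 5.4375, A_nv = 2×(5.4375 − 2.5×0.75)×0.5 = 3.5625 in²; tension across gage: (1.8125 − 1×0.75)×0.5 = 0.53125 in². R_n = min(0.6×70×3.5625, 0.6×50×5.4375) + 1.0×70×0.53125 = min(149.63, 163.13) + 37.188 = 186.82 kips. φR_n = 0.75 × 186.82 = 140.1 kips.
Governing: min(116.0, 226.4, 140.1) = 116.0 kips → bolt shear.

116.0 kips (bolt shear governs)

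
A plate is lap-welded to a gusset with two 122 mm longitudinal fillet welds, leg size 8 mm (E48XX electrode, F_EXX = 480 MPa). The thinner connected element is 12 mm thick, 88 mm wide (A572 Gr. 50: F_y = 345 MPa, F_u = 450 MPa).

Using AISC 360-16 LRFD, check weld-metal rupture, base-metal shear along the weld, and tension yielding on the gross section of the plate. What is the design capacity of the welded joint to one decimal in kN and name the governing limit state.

Weld metal: throat = 0.707×8 = 5.656 mm, L = 2×122 = 244 mm. φR_n = 0.75 × 0.6 × 480 × 5.656 × 244 = 298.1 kN.
Base metal shear (12 mm plate): yield φR_n = 1.0×0.6×345×12×244 = 606.1 kN; rupture φR_n = 0.75×0.6×450×12×244 = 592.9 kN; take 592.9 kN (rupture).
Tension yield (gross): A_g = 88×12 = 1056 mm². φR_n = 0.90 × 345 × 1056 = 327.9 kN.
Governing: min(298.1, 592.9, 327.9) = 298.1 kN → weld metal.

298.1 kN (weld metal governs)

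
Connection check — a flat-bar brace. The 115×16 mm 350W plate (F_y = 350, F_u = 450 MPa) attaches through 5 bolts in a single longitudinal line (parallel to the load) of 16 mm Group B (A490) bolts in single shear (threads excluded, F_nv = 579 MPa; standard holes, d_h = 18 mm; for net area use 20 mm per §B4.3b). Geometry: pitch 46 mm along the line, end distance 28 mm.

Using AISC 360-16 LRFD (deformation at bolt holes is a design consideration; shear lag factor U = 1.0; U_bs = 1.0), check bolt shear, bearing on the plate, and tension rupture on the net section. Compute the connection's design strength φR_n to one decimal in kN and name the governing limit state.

Bolt shear: A_b = π(16)²/4 = 201.06 mm². φR_n = 0.75 × 579 × 201.06 × 5 × 1 = 436.6 kN.
Bearing (16 mm plate, F_u = 450 MPa): end bolts L_c = 28 − 18/2 = 19, R_n = min(1.2×19×16×450, 2.4×16×16×450) = 164.16 kN/bolt; interior L_c = 46 − 18 = 28, R_n = 241.92 kN/bolt. φR_n = 0.75 × (1×164.16 + 4×241.92) = 848.9 kN.
Tension rupture (net): A_n = (115 − 1×20)×16 = 1520 mm² (U = 1.0, A_e = A_n). φR_n = 0.75 × 450 × 1520 = 513.0 kN.
Governing: min(436.6, 848.9, 513.0) = 436.6 kN → bolt shear.

436.6 kN (bolt shear governs)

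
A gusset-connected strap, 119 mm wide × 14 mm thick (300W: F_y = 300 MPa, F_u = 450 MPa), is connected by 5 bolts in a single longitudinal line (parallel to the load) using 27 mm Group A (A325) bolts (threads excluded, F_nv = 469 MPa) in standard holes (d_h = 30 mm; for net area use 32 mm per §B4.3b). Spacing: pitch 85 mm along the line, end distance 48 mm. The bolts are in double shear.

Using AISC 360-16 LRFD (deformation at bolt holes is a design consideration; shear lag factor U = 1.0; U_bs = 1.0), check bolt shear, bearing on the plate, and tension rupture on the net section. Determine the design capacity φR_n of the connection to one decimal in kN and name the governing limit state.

Bolt shear: A_b = π(27)²/4 = 572.56 mm². φR_n = 0.75 × 469 × 572.56 × 5 × 2 = 2014.0 kN.
Bearing (14 mm plate, F_u = 450 MPa): end bolts L_c = 48 − 30/2 = 33, R_n = min(1.2×33×14×450, 2.4×27×14×450) = 249.48 kN/bolt; interior L_c = 85 − 30 = 55, R_n = 408.24 kN/bolt. φR_n = 0.75 × (1×249.48 + 4×408.24) = 1411.8 kN.
Tension rupture (net): A_n = (119 − 1×32)×14 = 1218 mm² (U = 1.0, A_e = A_n). φR_n = 0.75 × 450 × 1218 = 411.1 kN.
Governing: min(2014.0, 1411.8, 411.1) = 411.1 kN → net-section rupture.

411.1 kN (net-section rupture governs)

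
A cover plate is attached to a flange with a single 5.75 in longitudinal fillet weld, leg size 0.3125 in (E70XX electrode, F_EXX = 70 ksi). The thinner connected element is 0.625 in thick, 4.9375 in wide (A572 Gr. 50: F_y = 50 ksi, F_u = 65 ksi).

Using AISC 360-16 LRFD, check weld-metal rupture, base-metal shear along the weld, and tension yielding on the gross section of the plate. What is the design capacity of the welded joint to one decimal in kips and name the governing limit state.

40.0 kips (weld metal governs)

Weld metal: throat = 0.707×0.3125 = 0.22094 in, L = 5.75 in. φR_n = 0.75 × 0.6 × 70 × 0.22094 × 5.75 = 40.0 kips.
Base metal shear (0.625 in plate): yield φR_n = 1.0×0.6×50×0.625×5.75 = 107.8 kips; rupture φR_n = 0.75×0.6×65×0.625×5.75 = 105.1 kips; take 105.1 kips (rupture).
Tension yield (gross): A_g = 4.9375×0.625 = 3.0859 in². φR_n = 0.90 × 50 × 3.0859 = 138.9 kips.
Governing: min(40.0, 105.1, 138.9) = 40.0 kips → weld metal.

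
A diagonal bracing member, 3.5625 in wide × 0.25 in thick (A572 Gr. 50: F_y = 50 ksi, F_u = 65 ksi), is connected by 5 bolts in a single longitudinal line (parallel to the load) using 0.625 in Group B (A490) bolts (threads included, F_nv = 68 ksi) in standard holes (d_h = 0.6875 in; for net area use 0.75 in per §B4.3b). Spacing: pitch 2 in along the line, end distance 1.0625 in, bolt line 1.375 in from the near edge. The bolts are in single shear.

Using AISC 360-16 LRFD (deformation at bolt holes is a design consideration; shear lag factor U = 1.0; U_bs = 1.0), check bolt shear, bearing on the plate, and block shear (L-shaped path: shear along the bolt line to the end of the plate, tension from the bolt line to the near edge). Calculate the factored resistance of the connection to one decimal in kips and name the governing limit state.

Bolt shear: A_b = π(0.625)²/4 = 0.3068 in². φR_n = 0.75 × 68 × 0.3068 × 5 × 1 = 78.2 kips.
Bearing (0.25 in plate, F_u = 65 ksi): end bolts L_c = 1.0625 − 0.6875/2 = 0.71875, R_n = min(1.2×0.71875×0.25×65, 2.4×0.625×0.25×65) = 14.016 kips/bolt; interior L_c = 2 − 0.6875 = 1.3125, R_n = 24.375 kips/bolt. φR_n = 0.75 × (1×14.016 + 4×24.375) = 83.6 kips.
Block shear: shear path 1×[1.0625+4×2] = 1×9.0625 in, A_gv = 2.2656, A_nv = 1×(9.0625 − 4.5×0.75)×0.25 = 1.4219 in²; tension to near edge: (1.375 − 0.5×0.75)×0.25 = 0.25 in². R_n = min(0.6×65×1.4219, 0.6×50×2.2656) + 1.0×65×0.25 = min(55.454, 67.968) + 16.25 = 71.704 kips. φR_n = 0.75 × 71.704 = 53.8 kips.
Governing: min(78.2, 83.6, 53.8) = 53.8 kips → block shear.

53.8 kips (block shear governs)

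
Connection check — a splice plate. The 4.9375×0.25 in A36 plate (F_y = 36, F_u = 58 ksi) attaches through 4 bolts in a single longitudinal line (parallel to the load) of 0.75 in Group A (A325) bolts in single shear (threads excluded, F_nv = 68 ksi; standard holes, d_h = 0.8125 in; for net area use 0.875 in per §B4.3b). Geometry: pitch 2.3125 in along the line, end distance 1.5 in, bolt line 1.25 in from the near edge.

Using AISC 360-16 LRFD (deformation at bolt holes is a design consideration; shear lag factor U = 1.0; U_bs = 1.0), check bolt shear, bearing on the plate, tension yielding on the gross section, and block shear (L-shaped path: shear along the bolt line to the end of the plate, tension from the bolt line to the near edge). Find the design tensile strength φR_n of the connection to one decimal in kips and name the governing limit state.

Bolt shear: A_b = π(0.75)²/4 = 0.44179 in². φR_n = 0.75 × 68 × 0.44179 × 4 × 1 = 90.1 kips.
Bearing (0.25 in plate, F_u = 58 ksi): end bolts L_c = 1.5 − 0.8125/2 = 1.09375, R_n = min(1.2×1.09375×0.25×58, 2.4×0.75×0.25×58) = 19.031 kips/bolt; interior L_c = 2.3125 − 0.8125 = 1.5, R_n = 26.1 kips/bolt. φR_n = 0.75 × (1×19.031 + 3×26.1) = 73.0 kips.
Tension yield (gross): A_g = 4.9375×0.25 = 1.2344 in². φR_n = 0.90 × 36 × 1.2344 = 40.0 kips.
Block shear: shear path 1×[1.5+3×2.3125] = 1×8.4375 in, A_gv = 2.1094, A_nv = 1×(8.4375 − 3.5×0.875)×0.25 = 1.3438 in²; tension to near edge: (1.25 − 0.5×0.875)×0.25 = 0.20313 in². R_n = min(0.6×58×1.3438, 0.6×36×2.1094) + 1.0×58×0.20313 = min(46.764, 45.563) + 11.782 = 57.345 kips. φR_n = 0.75 × 57.345 = 43.0 kips.
Governing: min(90.1, 73.0, 40.0, 43.0) = 40.0 kips → gross-section yield.

40.0 kips (gross-section yield governs)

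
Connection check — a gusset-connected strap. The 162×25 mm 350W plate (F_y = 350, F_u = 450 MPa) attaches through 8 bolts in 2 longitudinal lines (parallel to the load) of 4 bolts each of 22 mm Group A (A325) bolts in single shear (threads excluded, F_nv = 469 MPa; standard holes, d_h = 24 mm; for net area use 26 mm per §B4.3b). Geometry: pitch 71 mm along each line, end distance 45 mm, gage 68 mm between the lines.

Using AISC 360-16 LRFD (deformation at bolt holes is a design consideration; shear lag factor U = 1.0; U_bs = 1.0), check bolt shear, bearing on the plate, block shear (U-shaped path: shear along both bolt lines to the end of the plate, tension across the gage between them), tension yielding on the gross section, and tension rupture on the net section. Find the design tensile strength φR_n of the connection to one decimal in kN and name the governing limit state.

Bolt shear: A_b = π(22)²/4 = 380.13 mm². φR_n = 0.75 × 469 × 380.13 × 8 × 1 = 1069.7 kN.
Bearing (25 mm plate, F_u = 450 MPa): end bolts L_c = 45 − 24/2 = 33, R_n = min(1.2×33×25×450, 2.4×22×25×450) = 445.5 kN/bolt; interior L_c = 71 − 24 = 47, R_n = 594 kN/bolt. φR_n = 0.75 × (2×445.5 + 6×594) = 3341.3 kN.
Block shear: shear path 2×[45+3×71] = 2×258 mm, A_gv = 12900, A_nv = 2×(258 − 3.5×26)×25 = 8350 mm²; tension across gage: (68 − 1×26)×25 = 1050 mm². R_n = min(0.6×450×8350, 0.6×350×12900) + 1.0×450×1050 = min(2254.5, 2709) + 472.5 = 2727 kN. φR_n = 0.75 × 2727 = 2045.3 kN.
Tension yield (gross): A_g = 162×25 = 4050 mm². φR_n = 0.90 × 350 × 4050 = 1275.8 kN.
Tension rupture (net): A_n = (162 − 2×26)×25 = 2750 mm² (U = 1.0, A_e = A_n). φR_n = 0.75 × 450 × 2750 = 928.1 kN.
Governing: min(1069.7, 3341.3, 2045.3, 1275.8, 928.1) = 928.1 kN → net-section rupture.

928.1 kN (net-section rupture governs)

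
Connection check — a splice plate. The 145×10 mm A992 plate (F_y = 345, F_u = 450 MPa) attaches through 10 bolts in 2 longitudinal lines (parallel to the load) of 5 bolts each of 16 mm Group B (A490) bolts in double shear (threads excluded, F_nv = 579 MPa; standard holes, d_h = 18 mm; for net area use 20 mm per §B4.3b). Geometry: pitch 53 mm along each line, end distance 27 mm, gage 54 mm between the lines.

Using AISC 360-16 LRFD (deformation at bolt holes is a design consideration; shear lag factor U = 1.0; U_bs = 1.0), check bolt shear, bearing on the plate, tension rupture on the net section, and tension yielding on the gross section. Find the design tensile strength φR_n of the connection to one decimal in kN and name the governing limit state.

Bolt shear: A_b = π(16)²/4 = 201.06 mm². φR_n = 0.75 × 579 × 201.06 × 10 × 2 = 1746.2 kN.
Bearing (10 mm plate, F_u = 450 MPa): end bolts L_c = 27 − 18/2 = 18, R_n = min(1.2×18×10×450, 2.4×16×10×450) = 97.2 kN/bolt; interior L_c = 53 − 18 = 35, R_n = 172.8 kN/bolt. φR_n = 0.75 × (2×97.2 + 8×172.8) = 1182.6 kN.
Tension rupture (net): A_n = (145 − 2×20)×10 = 1050 mm² (U = 1.0, A_e = A_n). φR_n = 0.75 × 450 × 1050 = 354.4 kN.
Tension yield (gross): A_g = 145×10 = 1450 mm². φR_n = 0.90 × 345 × 1450 = 450.2 kN.
Governing: min(1746.2, 1182.6, 354.4, 450.2) = 354.4 kN → net-section rupture.

354.4 kN (net-section rupture governs)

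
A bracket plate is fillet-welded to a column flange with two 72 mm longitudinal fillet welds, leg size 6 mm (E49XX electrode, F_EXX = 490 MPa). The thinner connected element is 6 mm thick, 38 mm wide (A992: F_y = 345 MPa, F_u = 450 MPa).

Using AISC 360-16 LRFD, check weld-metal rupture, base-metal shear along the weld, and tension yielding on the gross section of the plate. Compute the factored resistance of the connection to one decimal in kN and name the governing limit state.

Weld metal: throat = 0.707×6 = 4.242 mm, L = 2×72 = 144 mm. φR_n = 0.75 × 0.6 × 490 × 4.242 × 144 = 134.7 kN.
Base metal shear (6 mm plate): yield φR_n = 1.0×0.6×345×6×144 = 178.8 kN; rupture φR_n = 0.75×0.6×450×6×144 = 175.0 kN; take 175.0 kN (rupture).
Tension yield (gross): A_g = 38×6 = 228 mm². φR_n = 0.90 × 345 × 228 = 70.8 kN.
Governing: min(134.7, 175.0, 70.8) = 70.8 kN → gross-section yield.

70.8 kN (gross-section yield governs)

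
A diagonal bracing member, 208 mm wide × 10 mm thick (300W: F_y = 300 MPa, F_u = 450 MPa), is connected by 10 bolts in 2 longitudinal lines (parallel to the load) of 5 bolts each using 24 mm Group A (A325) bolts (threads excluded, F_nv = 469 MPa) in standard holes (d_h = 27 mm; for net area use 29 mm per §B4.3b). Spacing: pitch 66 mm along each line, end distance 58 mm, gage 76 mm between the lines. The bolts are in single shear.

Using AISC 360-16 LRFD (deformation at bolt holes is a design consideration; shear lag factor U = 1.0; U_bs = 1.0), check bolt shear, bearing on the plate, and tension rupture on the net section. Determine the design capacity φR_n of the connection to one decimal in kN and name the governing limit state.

506.3 kN (net-section rupture governs)

Bolt shear: A_b = π(24)²/4 = 452.39 mm². φR_n = 0.75 × 469 × 452.39 × 10 × 1 = 1591.3 kN.
Bearing (10 mm plate, F_u = 450 MPa): end bolts L_c = 58 − 27/2 = 44.5, R_n = min(1.2×44.5×10×450, 2.4×24×10×450) = 240.3 kN/bolt; interior L_c = 66 − 27 = 39, R_n = 210.6 kN/bolt. φR_n = 0.75 × (2×240.3 + 8×210.6) = 1624.1 kN.
Tension rupture (net): A_n = (208 − 2×29)×10 = 1500 mm² (U = 1.0, A_e = A_n). φR_n = 0.75 × 450 × 1500 = 506.3 kN.
Governing: min(1591.3, 1624.1, 506.3) = 506.3 kN → net-section rupture.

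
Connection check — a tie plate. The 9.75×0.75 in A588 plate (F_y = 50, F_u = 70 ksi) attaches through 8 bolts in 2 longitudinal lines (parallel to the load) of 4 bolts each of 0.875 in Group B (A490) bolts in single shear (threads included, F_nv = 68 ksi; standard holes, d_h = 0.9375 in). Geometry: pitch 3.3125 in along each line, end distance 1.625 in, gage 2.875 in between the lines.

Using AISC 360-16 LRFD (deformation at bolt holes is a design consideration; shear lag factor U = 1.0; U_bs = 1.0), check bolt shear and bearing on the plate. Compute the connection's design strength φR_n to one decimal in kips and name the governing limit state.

245.3 kips (bolt shear governs)

Bolt shear: A_b = π(0.875)²/4 = 0.60132 in². φR_n = 0.75 × 68 × 0.60132 × 8 × 1 = 245.3 kips.
Bearing (0.75 in plate, F_u = 70 ksi): end bolts L_c = 1.625 − 0.9375/2 = 1.15625, R_n = min(1.2×1.15625×0.75×70, 2.4×0.875×0.75×70) = 72.844 kips/bolt; interior L_c = 3.3125 − 0.9375 = 2.375, R_n = 110.25 kips/bolt. φR_n = 0.75 × (2×72.844 + 6×110.25) = 605.4 kips.
Governing: min(245.3, 605.4) = 245.3 kips → bolt shear.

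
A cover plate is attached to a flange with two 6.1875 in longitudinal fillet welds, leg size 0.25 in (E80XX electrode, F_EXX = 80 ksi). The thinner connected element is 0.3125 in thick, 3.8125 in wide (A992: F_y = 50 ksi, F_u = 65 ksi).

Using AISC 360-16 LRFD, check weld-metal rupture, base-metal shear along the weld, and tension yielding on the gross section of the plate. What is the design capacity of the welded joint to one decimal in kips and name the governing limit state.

53.6 kips (gross-section yield governs)

Weld metal: throat = 0.707×0.25 = 0.17675 in, L = 2×6.1875 = 12.375 in. φR_n = 0.75 × 0.6 × 80 × 0.17675 × 12.375 = 78.7 kips.
Base metal shear (0.3125 in plate): yield φR_n = 1.0×0.6×50×0.3125×12.375 = 116.0 kips; rupture φR_n = 0.75×0.6×65×0.3125×12.375 = 113.1 kips; take 113.1 kips (rupture).
Tension yield (gross): A_g = 3.8125×0.3125 = 1.1914 in². φR_n = 0.90 × 50 × 1.1914 = 53.6 kips.
Governing: min(78.7, 113.1, 53.6) = 53.6 kips → gross-section yield.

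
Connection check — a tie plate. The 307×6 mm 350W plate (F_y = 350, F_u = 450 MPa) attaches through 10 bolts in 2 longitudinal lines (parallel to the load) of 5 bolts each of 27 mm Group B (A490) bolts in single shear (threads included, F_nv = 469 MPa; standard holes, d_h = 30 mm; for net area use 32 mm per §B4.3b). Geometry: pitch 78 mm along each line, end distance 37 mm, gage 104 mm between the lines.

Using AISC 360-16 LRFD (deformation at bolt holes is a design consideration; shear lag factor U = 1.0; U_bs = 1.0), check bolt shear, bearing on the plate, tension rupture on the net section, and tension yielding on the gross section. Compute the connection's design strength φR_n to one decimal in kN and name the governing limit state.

Bolt shear: A_b = π(27)²/4 = 572.56 mm². φR_n = 0.75 × 469 × 572.56 × 10 × 1 = 2014.0 kN.
Bearing (6 mm plate, F_u = 450 MPa): end bolts L_c = 37 − 30/2 = 22, R_n = min(1.2×22×6×450, 2.4×27×6×450) = 71.28 kN/bolt; interior L_c = 78 − 30 = 48, R_n = 155.52 kN/bolt. φR_n = 0.75 × (2×71.28 + 8×155.52) = 1040.0 kN.
Tension rupture (net): A_n = (307 − 2×32)×6 = 1458 mm² (U = 1.0, A_e = A_n). φR_n = 0.75 × 450 × 1458 = 492.1 kN.
Tension yield (gross): A_g = 307×6 = 1842 mm². φR_n = 0.90 × 350 × 1842 = 580.2 kN.
Governing: min(2014.0, 1040.0, 492.1, 580.2) = 492.1 kN → net-section rupture.

492.1 kN (net-section rupture governs)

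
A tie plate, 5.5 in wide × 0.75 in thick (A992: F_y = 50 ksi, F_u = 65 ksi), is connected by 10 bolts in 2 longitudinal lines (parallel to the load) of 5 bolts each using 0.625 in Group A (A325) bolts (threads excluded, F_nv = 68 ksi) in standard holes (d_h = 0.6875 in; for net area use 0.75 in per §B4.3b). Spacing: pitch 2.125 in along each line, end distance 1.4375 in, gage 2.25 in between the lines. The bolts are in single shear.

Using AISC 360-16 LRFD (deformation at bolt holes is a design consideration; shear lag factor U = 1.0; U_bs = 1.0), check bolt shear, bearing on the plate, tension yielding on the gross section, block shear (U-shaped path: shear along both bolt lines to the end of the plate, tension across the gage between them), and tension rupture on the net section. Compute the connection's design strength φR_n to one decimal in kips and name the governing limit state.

146.3 kips (net-section rupture governs)

Bolt shear: A_b = π(0.625)²/4 = 0.3068 in². φR_n = 0.75 × 68 × 0.3068 × 10 × 1 = 156.5 kips.
Bearing (0.75 in plate, F_u = 65 ksi): end bolts L_c = 1.4375 − 0.6875/2 = 1.09375, R_n = min(1.2×1.09375×0.75×65, 2.4×0.625×0.75×65) = 63.984 kips/bolt; interior L_c = 2.125 − 0.6875 = 1.4375, R_n = 73.125 kips/bolt. φR_n = 0.75 × (2×63.984 + 8×73.125) = 534.7 kips.
Tension yield (gross): A_g = 5.5×0.75 = 4.125 in². φR_n = 0.90 × 50 × 4.125 = 185.6 kips.
Block shear: shear path 2×[1.4375+4×2.125] = 2×9.9375 in, A_gv = 14.906, A_nv = 2×(9.9375 − 4.5×0.75)×0.75 = 9.8438 in²; tension across gage: (2.25 − 1×0.75)×0.75 = 1.125 in². R_n = min(0.6×65×9.8438, 0.6×50×14.906) + 1.0×65×1.125 = min(383.91, 447.18) + 73.125 = 457.04 kips. φR_n = 0.75 × 457.04 = 342.8 kips.
Tension rupture (net): A_n = (5.5 − 2×0.75)×0.75 = 3 in² (U = 1.0, A_e = A_n). φR_n = 0.75 × 65 × 3 = 146.3 kips.
Governing: min(156.5, 534.7, 185.6, 342.8, 146.3) = 146.3 kips → net-section rupture.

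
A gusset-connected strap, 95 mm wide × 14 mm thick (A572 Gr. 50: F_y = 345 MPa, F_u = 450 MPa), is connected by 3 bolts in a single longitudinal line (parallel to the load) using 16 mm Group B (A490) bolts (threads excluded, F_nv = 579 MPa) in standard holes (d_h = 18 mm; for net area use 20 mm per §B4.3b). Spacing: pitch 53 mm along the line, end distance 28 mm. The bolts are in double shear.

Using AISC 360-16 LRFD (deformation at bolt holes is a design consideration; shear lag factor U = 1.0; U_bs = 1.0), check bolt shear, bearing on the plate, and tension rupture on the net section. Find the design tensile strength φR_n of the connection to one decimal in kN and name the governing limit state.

Bolt shear: A_b = π(16)²/4 = 201.06 mm². φR_n = 0.75 × 579 × 201.06 × 3 × 2 = 523.9 kN.
Bearing (14 mm plate, F_u = 450 MPa): end bolts L_c = 28 − 18/2 = 19, R_n = min(1.2×19×14×450, 2.4×16×14×450) = 143.64 kN/bolt; interior L_c = 53 − 18 = 35, R_n = 241.92 kN/bolt. φR_n = 0.75 × (1×143.64 + 2×241.92) = 470.6 kN.
Tension rupture (net): A_n = (95 − 1×20)×14 = 1050 mm² (U = 1.0, A_e = A_n). φR_n = 0.75 × 450 × 1050 = 354.4 kN.
Governing: min(523.9, 470.6, 354.4) = 354.4 kN → net-section rupture.

354.4 kN (net-section rupture governs)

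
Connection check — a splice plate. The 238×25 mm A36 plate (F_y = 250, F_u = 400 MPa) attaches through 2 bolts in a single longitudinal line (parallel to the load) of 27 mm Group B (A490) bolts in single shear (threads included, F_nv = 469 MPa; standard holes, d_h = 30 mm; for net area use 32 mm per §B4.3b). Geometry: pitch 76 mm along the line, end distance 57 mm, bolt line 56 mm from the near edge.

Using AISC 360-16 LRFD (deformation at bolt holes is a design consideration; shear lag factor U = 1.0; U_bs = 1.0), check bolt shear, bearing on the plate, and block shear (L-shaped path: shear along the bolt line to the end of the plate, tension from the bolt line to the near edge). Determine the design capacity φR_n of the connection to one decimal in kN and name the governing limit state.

Bolt shear: A_b = π(27)²/4 = 572.56 mm². φR_n = 0.75 × 469 × 572.56 × 2 × 1 = 402.8 kN.
Bearing (25 mm plate, F_u = 400 MPa): end bolts L_c = 57 − 30/2 = 42, R_n = min(1.2×42×25×400, 2.4×27×25×400) = 504 kN/bolt; interior L_c = 76 − 30 = 46, R_n = 552 kN/bolt. φR_n = 0.75 × (1×504 + 1×552) = 792.0 kN.
Block shear: shear path 1×[57+1×76] = 1×133 mm, A_gv = 3325, A_nv = 1×(133 − 1.5×32)×25 = 2125 mm²; tension to near edge: (56 − 0.5×32)×25 = 1000 mm². R_n = min(0.6×400×2125, 0.6×250×3325) + 1.0×400×1000 = min(510, 498.75) + 400 = 898.75 kN. φR_n = 0.75 × 898.75 = 674.1 kN.
Governing: min(402.8, 792.0, 674.1) = 402.8 kN → bolt shear.

402.8 kN (bolt shear governs)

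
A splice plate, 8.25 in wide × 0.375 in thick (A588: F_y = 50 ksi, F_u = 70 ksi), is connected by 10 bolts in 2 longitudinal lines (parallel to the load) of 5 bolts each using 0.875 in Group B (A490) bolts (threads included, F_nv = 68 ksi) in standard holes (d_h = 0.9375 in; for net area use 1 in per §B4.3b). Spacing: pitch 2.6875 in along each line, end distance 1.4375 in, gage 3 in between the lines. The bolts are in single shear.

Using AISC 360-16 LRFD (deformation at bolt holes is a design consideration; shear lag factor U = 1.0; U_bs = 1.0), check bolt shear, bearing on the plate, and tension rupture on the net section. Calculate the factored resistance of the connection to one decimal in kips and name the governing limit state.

123.0 kips (net-section rupture governs)

Bolt shear: A_b = π(0.875)²/4 = 0.60132 in². φR_n = 0.75 × 68 × 0.60132 × 10 × 1 = 306.7 kips.
Bearing (0.375 in plate, F_u = 70 ksi): end bolts L_c = 1.4375 − 0.9375/2 = 0.96875, R_n = min(1.2×0.96875×0.375×70, 2.4×0.875×0.375×70) = 30.516 kips/bolt; interior L_c = 2.6875 − 0.9375 = 1.75, R_n = 55.125 kips/bolt. φR_n = 0.75 × (2×30.516 + 8×55.125) = 376.5 kips.
Tension rupture (net): A_n = (8.25 − 2×1)×0.375 = 2.3438 in² (U = 1.0, A_e = A_n). φR_n = 0.75 × 70 × 2.3438 = 123.0 kips.
Governing: min(306.7, 376.5, 123.0) = 123.0 kips → net-section rupture.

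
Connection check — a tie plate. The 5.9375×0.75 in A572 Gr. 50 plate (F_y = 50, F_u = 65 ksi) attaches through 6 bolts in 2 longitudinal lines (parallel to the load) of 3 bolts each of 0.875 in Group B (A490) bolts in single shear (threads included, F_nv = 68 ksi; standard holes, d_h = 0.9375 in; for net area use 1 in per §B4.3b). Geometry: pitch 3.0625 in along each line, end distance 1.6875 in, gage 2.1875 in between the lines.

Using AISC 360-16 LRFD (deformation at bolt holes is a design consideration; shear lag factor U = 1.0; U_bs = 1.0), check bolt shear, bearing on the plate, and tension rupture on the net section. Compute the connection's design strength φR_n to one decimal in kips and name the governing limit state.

Bolt shear: A_b = π(0.875)²/4 = 0.60132 in². φR_n = 0.75 × 68 × 0.60132 × 6 × 1 = 184.0 kips.
Bearing (0.75 in plate, F_u = 65 ksi): end bolts L_c = 1.6875 − 0.9375/2 = 1.21875, R_n = min(1.2×1.21875×0.75×65, 2.4×0.875×0.75×65) = 71.297 kips/bolt; interior L_c = 3.0625 − 0.9375 = 2.125, R_n = 102.38 kips/bolt. φR_n = 0.75 × (2×71.297 + 4×102.38) = 414.1 kips.
Tension rupture (net): A_n = (5.9375 − 2×1)×0.75 = 2.9531 in² (U = 1.0, A_e = A_n). φR_n = 0.75 × 65 × 2.9531 = 144.0 kips.
Governing: min(184.0, 414.1, 144.0) = 144.0 kips → net-section rupture.

144.0 kips (net-section rupture governs)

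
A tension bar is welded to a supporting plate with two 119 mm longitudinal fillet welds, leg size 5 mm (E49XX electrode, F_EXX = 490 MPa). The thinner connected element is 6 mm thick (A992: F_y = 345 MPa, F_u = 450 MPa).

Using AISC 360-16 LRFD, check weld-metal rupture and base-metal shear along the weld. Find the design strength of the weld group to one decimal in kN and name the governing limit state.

185.5 kN (weld metal governs)

Weld metal: throat = 0.707×5 = 3.535 mm, L = 2×119 = 238 mm. φR_n = 0.75 × 0.6 × 490 × 3.535 × 238 = 185.5 kN.
Base metal shear (6 mm plate): yield φR_n = 1.0×0.6×345×6×238 = 295.6 kN; rupture φR_n = 0.75×0.6×450×6×238 = 289.2 kN; take 289.2 kN (rupture).
Governing: min(185.5, 289.2) = 185.5 kN → weld metal.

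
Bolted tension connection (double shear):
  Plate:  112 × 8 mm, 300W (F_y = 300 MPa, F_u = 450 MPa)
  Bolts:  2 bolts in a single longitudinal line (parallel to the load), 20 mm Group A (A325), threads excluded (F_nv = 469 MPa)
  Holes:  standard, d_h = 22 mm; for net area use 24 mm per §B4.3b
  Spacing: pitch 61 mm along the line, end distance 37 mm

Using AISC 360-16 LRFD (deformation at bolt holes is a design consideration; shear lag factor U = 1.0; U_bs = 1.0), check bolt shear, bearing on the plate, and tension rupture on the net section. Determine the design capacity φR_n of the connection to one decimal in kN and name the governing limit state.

210.6 kN (bearing governs)

Bolt shear: A_b = π(20)²/4 = 314.16 mm². φR_n = 0.75 × 469 × 314.16 × 2 × 2 = 442.0 kN.
Bearing (8 mm plate, F_u = 450 MPa): end bolts L_c = 37 − 22/2 = 26, R_n = min(1.2×26×8×450, 2.4×20×8×450) = 112.32 kN/bolt; interior L_c = 61 − 22 = 39, R_n = 168.48 kN/bolt. φR_n = 0.75 × (1×112.32 + 1×168.48) = 210.6 kN.
Tension rupture (net): A_n = (112 − 1×24)×8 = 704 mm² (U = 1.0, A_e = A_n). φR_n = 0.75 × 450 × 704 = 237.6 kN.
Governing: min(442.0, 210.6, 237.6) = 210.6 kN → bearing.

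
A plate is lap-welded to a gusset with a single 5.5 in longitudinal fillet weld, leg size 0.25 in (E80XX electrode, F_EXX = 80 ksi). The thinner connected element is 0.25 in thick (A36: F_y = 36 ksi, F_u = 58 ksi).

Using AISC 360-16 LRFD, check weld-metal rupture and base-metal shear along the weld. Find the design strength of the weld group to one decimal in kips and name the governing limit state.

29.7 kips (base-metal shear governs)

Weld metal: throat = 0.707×0.25 = 0.17675 in, L = 5.5 in. φR_n = 0.75 × 0.6 × 80 × 0.17675 × 5.5 = 35.0 kips.
Base metal shear (0.25 in plate): yield φR_n = 1.0×0.6×36×0.25×5.5 = 29.7 kips; rupture φR_n = 0.75×0.6×58×0.25×5.5 = 35.9 kips; take 29.7 kips (yield).
Governing: min(35.0, 29.7) = 29.7 kips → base-metal shear.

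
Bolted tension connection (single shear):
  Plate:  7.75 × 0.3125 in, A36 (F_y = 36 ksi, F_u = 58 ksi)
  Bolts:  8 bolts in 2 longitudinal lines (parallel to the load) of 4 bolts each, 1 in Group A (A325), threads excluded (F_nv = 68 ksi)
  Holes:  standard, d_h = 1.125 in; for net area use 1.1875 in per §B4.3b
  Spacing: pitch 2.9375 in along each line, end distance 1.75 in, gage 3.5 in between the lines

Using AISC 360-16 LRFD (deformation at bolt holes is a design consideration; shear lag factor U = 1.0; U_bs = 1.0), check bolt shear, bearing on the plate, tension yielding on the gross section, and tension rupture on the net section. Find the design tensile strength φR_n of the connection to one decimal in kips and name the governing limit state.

73.1 kips (net-section rupture governs)

Bolt shear: A_b = π(1)²/4 = 0.7854 in². φR_n = 0.75 × 68 × 0.7854 × 8 × 1 = 320.4 kips.
Bearing (0.3125 in plate, F_u = 58 ksi): end bolts L_c = 1.75 − 1.125/2 = 1.1875, R_n = min(1.2×1.1875×0.3125×58, 2.4×1×0.3125×58) = 25.828 kips/bolt; interior L_c = 2.9375 − 1.125 = 1.8125, R_n = 39.422 kips/bolt. φR_n = 0.75 × (2×25.828 + 6×39.422) = 216.1 kips.
Tension yield (gross): A_g = 7.75×0.3125 = 2.4219 in². φR_n = 0.90 × 36 × 2.4219 = 78.5 kips.
Tension rupture (net): A_n = (7.75 − 2×1.1875)×0.3125 = 1.6797 in² (U = 1.0, A_e = A_n). φR_n = 0.75 × 58 × 1.6797 = 73.1 kips.
Governing: min(320.4, 216.1, 78.5, 73.1) = 73.1 kips → net-section rupture.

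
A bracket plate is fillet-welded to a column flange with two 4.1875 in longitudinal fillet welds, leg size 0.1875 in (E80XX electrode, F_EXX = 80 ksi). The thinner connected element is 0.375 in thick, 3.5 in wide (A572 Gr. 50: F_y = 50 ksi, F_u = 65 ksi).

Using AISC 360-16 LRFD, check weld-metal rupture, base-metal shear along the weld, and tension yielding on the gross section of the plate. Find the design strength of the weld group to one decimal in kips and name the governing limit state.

Weld metal: throat = 0.707×0.1875 = 0.13256 in, L = 2×4.1875 = 8.375 in. φR_n = 0.75 × 0.6 × 80 × 0.13256 × 8.375 = 40.0 kips.
Base metal shear (0.375 in plate): yield φR_n = 1.0×0.6×50×0.375×8.375 = 94.2 kips; rupture φR_n = 0.75×0.6×65×0.375×8.375 = 91.9 kips; take 91.9 kips (rupture).
Tension yield (gross): A_g = 3.5×0.375 = 1.3125 in². φR_n = 0.90 × 50 × 1.3125 = 59.1 kips.
Governing: min(40.0, 91.9, 59.1) = 40.0 kips → weld metal.

40.0 kips (weld metal governs)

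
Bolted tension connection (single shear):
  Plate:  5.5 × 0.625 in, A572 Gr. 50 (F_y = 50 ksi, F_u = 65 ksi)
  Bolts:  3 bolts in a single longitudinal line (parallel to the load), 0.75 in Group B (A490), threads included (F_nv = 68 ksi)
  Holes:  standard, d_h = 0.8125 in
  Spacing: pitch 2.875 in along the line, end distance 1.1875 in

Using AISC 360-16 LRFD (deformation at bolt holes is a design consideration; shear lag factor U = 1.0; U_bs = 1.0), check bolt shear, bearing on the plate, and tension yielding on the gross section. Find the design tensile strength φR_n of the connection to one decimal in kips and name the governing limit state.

67.6 kips (bolt shear governs)

Bolt shear: A_b = π(0.75)²/4 = 0.44179 in². φR_n = 0.75 × 68 × 0.44179 × 3 × 1 = 67.6 kips.
Bearing (0.625 in plate, F_u = 65 ksi): end bolts L_c = 1.1875 − 0.8125/2 = 0.78125, R_n = min(1.2×0.78125×0.625×65, 2.4×0.75×0.625×65) = 38.086 kips/bolt; interior L_c = 2.875 − 0.8125 = 2.0625, R_n = 73.125 kips/bolt. φR_n = 0.75 × (1×38.086 + 2×73.125) = 138.3 kips.
Tension yield (gross): A_g = 5.5×0.625 = 3.4375 in². φR_n = 0.90 × 50 × 3.4375 = 154.7 kips.
Governing: min(67.6, 138.3, 154.7) = 67.6 kips → bolt shear.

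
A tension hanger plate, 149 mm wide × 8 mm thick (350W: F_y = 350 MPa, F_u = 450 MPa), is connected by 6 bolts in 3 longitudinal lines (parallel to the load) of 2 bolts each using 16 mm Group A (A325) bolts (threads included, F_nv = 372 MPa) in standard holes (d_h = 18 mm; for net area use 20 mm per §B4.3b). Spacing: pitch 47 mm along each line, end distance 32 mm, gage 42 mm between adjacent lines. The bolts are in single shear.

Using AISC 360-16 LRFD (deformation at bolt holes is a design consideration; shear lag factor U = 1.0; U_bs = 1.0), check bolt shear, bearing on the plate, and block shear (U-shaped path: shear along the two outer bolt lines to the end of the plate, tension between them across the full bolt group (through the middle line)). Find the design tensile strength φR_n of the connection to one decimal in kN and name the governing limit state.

277.6 kN (block shear governs)

Bolt shear: A_b = π(16)²/4 = 201.06 mm². φR_n = 0.75 × 372 × 201.06 × 6 × 1 = 336.6 kN.
Bearing (8 mm plate, F_u = 450 MPa): end bolts L_c = 32 − 18/2 = 23, R_n = min(1.2×23×8×450, 2.4×16×8×450) = 99.36 kN/bolt; interior L_c = 47 − 18 = 29, R_n = 125.28 kN/bolt. φR_n = 0.75 × (3×99.36 + 3×125.28) = 505.4 kN.
Block shear: shear path 2×[32+1×47] = 2×79 mm, A_gv = 1264, A_nv = 2×(79 − 1.5×20)×8 = 784 mm²; tension across gage: (84 − 2×20)×8 = 352 mm². R_n = min(0.6×450×784, 0.6×350×1264) + 1.0×450×352 = min(211.68, 265.44) + 158.4 = 370.08 kN. φR_n = 0.75 × 370.08 = 277.6 kN.
Governing: min(336.6, 505.4, 277.6) = 277.6 kN → block shear.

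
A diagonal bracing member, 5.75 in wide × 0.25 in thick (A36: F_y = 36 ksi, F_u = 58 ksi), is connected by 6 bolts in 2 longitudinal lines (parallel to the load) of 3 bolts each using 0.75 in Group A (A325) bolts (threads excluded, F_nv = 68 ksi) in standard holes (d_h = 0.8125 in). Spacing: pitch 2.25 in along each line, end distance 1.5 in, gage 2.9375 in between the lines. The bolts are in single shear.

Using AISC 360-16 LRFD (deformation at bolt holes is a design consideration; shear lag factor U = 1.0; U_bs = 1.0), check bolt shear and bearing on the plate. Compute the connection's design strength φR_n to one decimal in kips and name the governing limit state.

103.6 kips (bearing governs)

Bolt shear: A_b = π(0.75)²/4 = 0.44179 in². φR_n = 0.75 × 68 × 0.44179 × 6 × 1 = 135.2 kips.
Bearing (0.25 in plate, F_u = 58 ksi): end bolts L_c = 1.5 − 0.8125/2 = 1.09375, R_n = min(1.2×1.09375×0.25×58, 2.4×0.75×0.25×58) = 19.031 kips/bolt; interior L_c = 2.25 − 0.8125 = 1.4375, R_n = 25.013 kips/bolt. φR_n = 0.75 × (2×19.031 + 4×25.013) = 103.6 kips.
Governing: min(135.2, 103.6) = 103.6 kips → bearing.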